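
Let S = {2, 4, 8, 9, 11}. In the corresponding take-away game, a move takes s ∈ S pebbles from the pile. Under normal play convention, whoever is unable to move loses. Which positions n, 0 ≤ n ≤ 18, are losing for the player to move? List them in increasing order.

0, 1, 6, 7, 13

n :  0  1  2  3  4  5  6  7  8  9 10 11 12 13 14 15 16 17 18
G :  0  0  1  1  2  2  0  0  1  1  2  2  3  0  4  1  5  2  3
P-positions are exactly the n with G(n) = 0.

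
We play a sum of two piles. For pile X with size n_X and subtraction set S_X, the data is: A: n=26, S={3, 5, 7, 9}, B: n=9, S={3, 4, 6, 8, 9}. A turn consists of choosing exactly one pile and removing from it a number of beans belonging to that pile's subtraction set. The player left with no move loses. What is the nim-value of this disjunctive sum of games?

3

Pile A, S = {3, 5, 7, 9}:
G(0) = 0
G(1) = mex{} = 0
G(2) = mex{} = 0
G(3) = mex{0} = 1
G(4) = mex{0} = 1
G(5) = mex{0,0} = 1
G(6) = mex{1,0} = 2
G(7) = mex{1,0,0} = 2
G(8) = mex{1,1,0} = 2
G(9) = mex{2,1,0,0} = 3
G(10) = mex{2,1,1,0} = 3
G(11) = mex{2,2,1,0} = 3
G(12) = mex{3,2,1,1} = 0
G(13) = mex{3,2,2,1} = 0
G(14) = mex{3,3,2,1} = 0
G(15) = mex{0,3,2,2} = 1
G(16) = mex{0,3,3,2} = 1
G(17) = mex{0,0,3,2} = 1
G(18) = mex{1,0,3,3} = 2
G(19) = mex{1,0,0,3} = 2
G(20) = mex{1,1,0,3} = 2
G(21) = mex{2,1,0,0} = 3
G(22) = mex{2,1,1,0} = 3
G(23) = mex{2,2,1,0} = 3
G(24) = mex{3,2,1,1} = 0
G(25) = mex{3,2,2,1} = 0
G(26) = mex{3,3,2,1} = 0
G_A(26) = 0.
Pile B, S = {3, 4, 6, 8, 9}:
G(0) = 0
G(1) = mex{} = 0
G(2) = mex{} = 0
G(3) = mex{0} = 1
G(4) = mex{0,0} = 1
G(5) = mex{0,0} = 1
G(6) = mex{1,0,0} = 2
G(7) = mex{1,1,0} = 2
G(8) = mex{1,1,0,0} = 2
G(9) = mex{2,1,1,0,0} = 3
G_B(9) = 3.
Combined Grundy value = 0 ⊕ 3 = 3.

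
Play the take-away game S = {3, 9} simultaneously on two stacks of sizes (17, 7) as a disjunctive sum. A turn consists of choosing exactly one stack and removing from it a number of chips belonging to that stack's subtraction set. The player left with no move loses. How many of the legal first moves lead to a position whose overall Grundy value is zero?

3

All stacks use S = {3, 9}:
n :  0  1  2  3  4  5  6  7  8  9 10 11 12 13 14 15 16 17
G :  0  0  0  1  1  1  0  0  0  1  1  1  0  0  0  1  1  1
Stack A: G(17) = 1.
Stack B: G(7) = 0.
Combined Grundy value = 1 ⊕ 0 = 1.
A winning move leaves total XOR = 0, i.e. changes one component's Grundy value g to g ⊕ X where X is the current total.
Stack A: need g' = 1⊕1 = 0. Options: 17−3→G=0, 17−9→G=0. Hits: 2.
Stack B: need g' = 0⊕1 = 1. Options: 7−3→G=1. Hits: 1.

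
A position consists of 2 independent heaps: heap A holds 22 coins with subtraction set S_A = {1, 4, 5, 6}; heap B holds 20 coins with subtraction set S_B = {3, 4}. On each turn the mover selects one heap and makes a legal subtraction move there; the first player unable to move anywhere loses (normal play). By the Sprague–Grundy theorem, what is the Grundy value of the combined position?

0

Heap A, S = {1, 4, 5, 6}:
n :  0  1  2  3  4  5  6  7  8  9 10 11 12 13 14 15 16 17 18 19 20 21 22
G :  0  1  0  1  2  3  2  3  4  0  1  0  1  2  3  2  3  4  0  1  0  1  2
G_A(22) = 2.
Heap B, S = {3, 4}:
G(0) = 0
G(1) = mex{} = 0
G(2) = mex{} = 0
G(3) = mex{0} = 1
G(4) = mex{0,0} = 1
G(5) = mex{0,0} = 1
G(6) = mex{1,0} = 2
G(7) = mex{1,1} = 0
G(8) = mex{1,1} = 0
G(9) = mex{2,1} = 0
G(10) = mex{0,2} = 1
G(11) = mex{0,0} = 1
G(12) = mex{0,0} = 1
G(13) = mex{1,0} = 2
G(14) = mex{1,1} = 0
G(15) = mex{1,1} = 0
G(16) = mex{2,1} = 0
G(17) = mex{0,2} = 1
G(18) = mex{0,0} = 1
G(19) = mex{0,0} = 1
G(20) = mex{1,0} = 2
G_B(20) = 2.
Combined Grundy value = 2 ⊕ 2 = 0.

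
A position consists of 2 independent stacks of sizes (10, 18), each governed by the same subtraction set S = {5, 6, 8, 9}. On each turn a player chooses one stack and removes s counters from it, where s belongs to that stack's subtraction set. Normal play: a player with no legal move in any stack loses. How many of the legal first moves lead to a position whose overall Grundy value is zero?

6

All stacks use S = {5, 6, 8, 9}:
n :  0  1  2  3  4  5  6  7  8  9 10 11 12 13 14 15 16 17 18
G :  0  0  0  0  0  1  1  1  1  1  2  2  2  2  0  0  0  0  0
Stack A: G(10) = 2.
Stack B: G(18) = 0.
Combined Grundy value = 2 ⊕ 0 = 2.
A winning move leaves total XOR = 0, i.e. changes one component's Grundy value g to g ⊕ X where X is the current total.
Stack A: need g' = 2⊕2 = 0. Options: 10−5→G=1, 10−6→G=0, 10−8→G=0, 10−9→G=0. Hits: 3.
Stack B: need g' = 0⊕2 = 2. Options: 18−5→G=2, 18−6→G=2, 18−8→G=2, 18−9→G=1. Hits: 3.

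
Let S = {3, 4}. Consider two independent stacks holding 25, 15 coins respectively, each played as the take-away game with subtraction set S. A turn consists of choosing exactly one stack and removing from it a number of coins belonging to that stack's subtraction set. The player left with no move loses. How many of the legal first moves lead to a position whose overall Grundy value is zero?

All stacks use S = {3, 4}:
n :  0  1  2  3  4  5  6  7  8  9 10 11 12 13 14 15 16 17 18 19 20 21 22 23 24 25
G :  0  0  0  1  1  1  2  0  0  0  1  1  1  2  0  0  0  1  1  1  2  0  0  0  1  1
Stack A: G(25) = 1.
Stack B: G(15) = 0.
Combined Grundy value = 1 ⊕ 0 = 1.
A winning move leaves total XOR = 0, i.e. changes one component's Grundy value g to g ⊕ X where X is the current total.
Stack A: need g' = 1⊕1 = 0. Options: 25−3→G=0, 25−4→G=0. Hits: 2.
Stack B: need g' = 0⊕1 = 1. Options: 15−3→G=1, 15−4→G=1. Hits: 2.

4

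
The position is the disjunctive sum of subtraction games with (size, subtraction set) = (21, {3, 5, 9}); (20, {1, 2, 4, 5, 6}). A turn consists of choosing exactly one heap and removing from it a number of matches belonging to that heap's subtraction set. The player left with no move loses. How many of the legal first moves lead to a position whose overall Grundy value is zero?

4

Heap A, S = {3, 5, 9}:
G(0) = 0
G(1) = mex{} = 0
G(2) = mex{} = 0
G(3) = mex{0} = 1
G(4) = mex{0} = 1
G(5) = mex{0,0} = 1
G(6) = mex{1,0} = 2
G(7) = mex{1,0} = 2
G(8) = mex{1,1} = 0
G(9) = mex{2,1,0} = 3
G(10) = mex{2,1,0} = 3
G(11) = mex{0,2,0} = 1
G(12) = mex{3,2,1} = 0
G(13) = mex{3,0,1} = 2
G(14) = mex{1,3,1} = 0
G(15) = mex{0,3,2} = 1
G(16) = mex{2,1,2} = 0
G(17) = mex{0,0,0} = 1
G(18) = mex{1,2,3} = 0
G(19) = mex{0,0,3} = 1
G(20) = mex{1,1,1} = 0
G(21) = mex{0,0,0} = 1
G_A(21) = 1.
Heap B, S = {1, 2, 4, 5, 6}:
G(0) = 0
G(1) = mex{0} = 1
G(2) = mex{1,0} = 2
G(3) = mex{2,1} = 0
G(4) = mex{0,2,0} = 1
G(5) = mex{1,0,1,0} = 2
G(6) = mex{2,1,2,1,0} = 3
G(7) = mex{3,2,0,2,1} = 4
G(8) = mex{4,3,1,0,2} = 5
G(9) = mex{5,4,2,1,0} = 3
G(10) = mex{3,5,3,2,1} = 0
G(11) = mex{0,3,4,3,2} = 1
G(12) = mex{1,0,5,4,3} = 2
G(13) = mex{2,1,3,5,4} = 0
G(14) = mex{0,2,0,3,5} = 1
G(15) = mex{1,0,1,0,3} = 2
G(16) = mex{2,1,2,1,0} = 3
G(17) = mex{3,2,0,2,1} = 4
G(18) = mex{4,3,1,0,2} = 5
G(19) = mex{5,4,2,1,0} = 3
G(20) = mex{3,5,3,2,1} = 0
G_B(20) = 0.
Combined Grundy value = 1 ⊕ 0 = 1.
A winning move leaves total XOR = 0, i.e. changes one component's Grundy value g to g ⊕ X where X is the current total.
Heap A: need g' = 1⊕1 = 0. Options: 21−3→G=0, 21−5→G=0, 21−9→G=0. Hits: 3.
Heap B: need g' = 0⊕1 = 1. Options: 20−1→G=3, 20−2→G=5, 20−4→G=3, 20−5→G=2, 20−6→G=1. Hits: 1.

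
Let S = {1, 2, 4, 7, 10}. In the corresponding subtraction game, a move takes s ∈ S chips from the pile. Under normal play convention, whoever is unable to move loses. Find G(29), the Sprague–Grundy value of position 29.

n :  0  1  2  3  4  5  6  7  8  9 10 11 12 13 14 15 16 17 18 19 20 21 22 23 24 25 26 27 28 29
G :  0  1  2  0  1  2  0  1  2  0  1  2  0  1  2  0  1  2  0  1  2  0  1  2  0  1  2  0  1  2

2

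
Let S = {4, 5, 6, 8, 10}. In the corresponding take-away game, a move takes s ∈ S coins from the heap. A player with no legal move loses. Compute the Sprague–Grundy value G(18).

n :  0  1  2  3  4  5  6  7  8  9 10 11 12 13 14 15 16 17 18
G :  0  0  0  0  1  1  1  1  2  2  2  2  3  3  0  0  0  0  1

1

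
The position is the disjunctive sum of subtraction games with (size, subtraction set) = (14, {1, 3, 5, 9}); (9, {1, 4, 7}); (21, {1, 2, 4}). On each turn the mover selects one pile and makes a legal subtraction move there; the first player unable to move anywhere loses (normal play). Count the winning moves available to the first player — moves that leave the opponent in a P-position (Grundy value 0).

Pile A, S = {1, 3, 5, 9}:
n :  0  1  2  3  4  5  6  7  8  9 10 11 12 13 14
G :  0  1  0  1  0  1  0  1  0  1  0  1  0  1  0
G_A(14) = 0.
Pile B, S = {1, 4, 7}:
G(0) = 0
G(1) = mex{0} = 1
G(2) = mex{1} = 0
G(3) = mex{0} = 1
G(4) = mex{1,0} = 2
G(5) = mex{2,1} = 0
G(6) = mex{0,0} = 1
G(7) = mex{1,1,0} = 2
G(8) = mex{2,2,1} = 0
G(9) = mex{0,0,0} = 1
G_B(9) = 1.
Pile C, S = {1, 2, 4}:
n :  0  1  2  3  4  5  6  7  8  9 10 11 12 13 14 15 16 17 18 19 20 21
G :  0  1  2  0  1  2  0  1  2  0  1  2  0  1  2  0  1  2  0  1  2  0
G_C(21) = 0.
Combined Grundy value = 0 ⊕ 1 ⊕ 0 = 1.
A winning move leaves total XOR = 0, i.e. changes one component's Grundy value g to g ⊕ X where X is the current total.
Pile A: need g' = 0⊕1 = 1. Options: 14−1→G=1, 14−3→G=1, 14−5→G=1, 14−9→G=1. Hits: 4.
Pile B: need g' = 1⊕1 = 0. Options: 9−1→G=0, 9−4→G=0, 9−7→G=0. Hits: 3.
Pile C: need g' = 0⊕1 = 1. Options: 21−1→G=2, 21−2→G=1, 21−4→G=2. Hits: 1.

8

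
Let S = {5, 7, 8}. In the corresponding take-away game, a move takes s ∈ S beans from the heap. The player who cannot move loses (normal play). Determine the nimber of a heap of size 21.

G(0) = 0
G(1) = mex{} = 0
G(2) = mex{} = 0
G(3) = mex{} = 0
G(4) = mex{} = 0
G(5) = mex{0} = 1
G(6) = mex{0} = 1
G(7) = mex{0,0} = 1
G(8) = mex{0,0,0} = 1
G(9) = mex{0,0,0} = 1
G(10) = mex{1,0,0} = 2
G(11) = mex{1,0,0} = 2
G(12) = mex{1,1,0} = 2
G(13) = mex{1,1,1} = 0
G(14) = mex{1,1,1} = 0
G(15) = mex{2,1,1} = 0
G(16) = mex{2,1,1} = 0
G(17) = mex{2,2,1} = 0
G(18) = mex{0,2,2} = 1
G(19) = mex{0,2,2} = 1
G(20) = mex{0,0,2} = 1
G(21) = mex{0,0,0} = 1

1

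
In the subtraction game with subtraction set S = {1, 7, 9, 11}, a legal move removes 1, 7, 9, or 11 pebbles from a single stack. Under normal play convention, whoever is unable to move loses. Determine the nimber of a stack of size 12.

n :  0  1  2  3  4  5  6  7  8  9 10 11 12
G :  0  1  0  1  0  1  0  1  0  1  0  1  0

0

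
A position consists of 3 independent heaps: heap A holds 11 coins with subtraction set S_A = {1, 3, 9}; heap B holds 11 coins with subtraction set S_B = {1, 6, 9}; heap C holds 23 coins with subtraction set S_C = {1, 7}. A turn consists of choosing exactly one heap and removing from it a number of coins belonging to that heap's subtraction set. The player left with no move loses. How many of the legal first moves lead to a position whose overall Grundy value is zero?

1

Heap A, S = {1, 3, 9}:
G(0) = 0
G(1) = mex{0} = 1
G(2) = mex{1} = 0
G(3) = mex{0,0} = 1
G(4) = mex{1,1} = 0
G(5) = mex{0,0} = 1
G(6) = mex{1,1} = 0
G(7) = mex{0,0} = 1
G(8) = mex{1,1} = 0
G(9) = mex{0,0,0} = 1
G(10) = mex{1,1,1} = 0
G(11) = mex{0,0,0} = 1
G_A(11) = 1.
Heap B, S = {1, 6, 9}:
G(0) = 0
G(1) = mex{0} = 1
G(2) = mex{1} = 0
G(3) = mex{0} = 1
G(4) = mex{1} = 0
G(5) = mex{0} = 1
G(6) = mex{1,0} = 2
G(7) = mex{2,1} = 0
G(8) = mex{0,0} = 1
G(9) = mex{1,1,0} = 2
G(10) = mex{2,0,1} = 3
G(11) = mex{3,1,0} = 2
G_B(11) = 2.
Heap C, S = {1, 7}:
G(0) = 0
G(1) = mex{0} = 1
G(2) = mex{1} = 0
G(3) = mex{0} = 1
G(4) = mex{1} = 0
G(5) = mex{0} = 1
G(6) = mex{1} = 0
G(7) = mex{0,0} = 1
G(8) = mex{1,1} = 0
G(9) = mex{0,0} = 1
G(10) = mex{1,1} = 0
G(11) = mex{0,0} = 1
G(12) = mex{1,1} = 0
G(13) = mex{0,0} = 1
G(14) = mex{1,1} = 0
G(15) = mex{0,0} = 1
G(16) = mex{1,1} = 0
G(17) = mex{0,0} = 1
G(18) = mex{1,1} = 0
G(19) = mex{0,0} = 1
G(20) = mex{1,1} = 0
G(21) = mex{0,0} = 1
G(22) = mex{1,1} = 0
G(23) = mex{0,0} = 1
G_C(23) = 1.
Combined Grundy value = 1 ⊕ 2 ⊕ 1 = 2.
A winning move leaves total XOR = 0, i.e. changes one component's Grundy value g to g ⊕ X where X is the current total.
Heap A: need g' = 1⊕2 = 3. Options: 11−1→G=0, 11−3→G=0, 11−9→G=0. Hits: 0.
Heap B: need g' = 2⊕2 = 0. Options: 11−1→G=3, 11−6→G=1, 11−9→G=0. Hits: 1.
Heap C: need g' = 1⊕2 = 3. Options: 23−1→G=0, 23−7→G=0. Hits: 0.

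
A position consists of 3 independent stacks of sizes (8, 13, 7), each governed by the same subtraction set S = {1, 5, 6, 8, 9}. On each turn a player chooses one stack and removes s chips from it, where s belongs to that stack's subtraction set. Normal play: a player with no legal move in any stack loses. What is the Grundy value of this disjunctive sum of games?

4

All stacks use S = {1, 5, 6, 8, 9}:
n :  0  1  2  3  4  5  6  7  8  9 10 11 12 13
G :  0  1  0  1  0  1  2  3  2  3  2  3  4  5
Stack A: G(8) = 2.
Stack B: G(13) = 5.
Stack C: G(7) = 3.
Combined Grundy value = 2 ⊕ 5 ⊕ 3 = 4.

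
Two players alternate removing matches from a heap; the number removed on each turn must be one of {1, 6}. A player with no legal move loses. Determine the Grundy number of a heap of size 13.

G(0) = 0
G(1) = mex{0} = 1
G(2) = mex{1} = 0
G(3) = mex{0} = 1
G(4) = mex{1} = 0
G(5) = mex{0} = 1
G(6) = mex{1,0} = 2
G(7) = mex{2,1} = 0
G(8) = mex{0,0} = 1
G(9) = mex{1,1} = 0
G(10) = mex{0,0} = 1
G(11) = mex{1,1} = 0
G(12) = mex{0,2} = 1
G(13) = mex{1,0} = 2

2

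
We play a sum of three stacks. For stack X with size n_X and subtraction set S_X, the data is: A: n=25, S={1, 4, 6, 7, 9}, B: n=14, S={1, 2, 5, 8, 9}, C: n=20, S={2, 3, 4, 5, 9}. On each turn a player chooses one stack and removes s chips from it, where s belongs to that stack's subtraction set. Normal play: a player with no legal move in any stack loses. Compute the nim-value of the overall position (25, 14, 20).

Stack A, S = {1, 4, 6, 7, 9}:
G(0) = 0
G(1) = mex{0} = 1
G(2) = mex{1} = 0
G(3) = mex{0} = 1
G(4) = mex{1,0} = 2
G(5) = mex{2,1} = 0
G(6) = mex{0,0,0} = 1
G(7) = mex{1,1,1,0} = 2
G(8) = mex{2,2,0,1} = 3
G(9) = mex{3,0,1,0,0} = 2
G(10) = mex{2,1,2,1,1} = 0
G(11) = mex{0,2,0,2,0} = 1
G(12) = mex{1,3,1,0,1} = 2
G(13) = mex{2,2,2,1,2} = 0
G(14) = mex{0,0,3,2,0} = 1
G(15) = mex{1,1,2,3,1} = 0
G(16) = mex{0,2,0,2,2} = 1
G(17) = mex{1,0,1,0,3} = 2
G(18) = mex{2,1,2,1,2} = 0
G(19) = mex{0,0,0,2,0} = 1
G(20) = mex{1,1,1,0,1} = 2
G(21) = mex{2,2,0,1,2} = 3
G(22) = mex{3,0,1,0,0} = 2
G(23) = mex{2,1,2,1,1} = 0
G(24) = mex{0,2,0,2,0} = 1
G(25) = mex{1,3,1,0,1} = 2
G_A(25) = 2.
Stack B, S = {1, 2, 5, 8, 9}:
n :  0  1  2  3  4  5  6  7  8  9 10 11 12 13 14
G :  0  1  2  0  1  2  0  1  2  3  0  1  2  0  1
G_B(14) = 1.
Stack C, S = {2, 3, 4, 5, 9}:
n :  0  1  2  3  4  5  6  7  8  9 10 11 12 13 14 15 16 17 18 19 20
G :  0  0  1  1  2  2  3  0  0  1  1  2  2  3  0  0  1  1  2  2  3
G_C(20) = 3.
Combined Grundy value = 2 ⊕ 1 ⊕ 3 = 0.

0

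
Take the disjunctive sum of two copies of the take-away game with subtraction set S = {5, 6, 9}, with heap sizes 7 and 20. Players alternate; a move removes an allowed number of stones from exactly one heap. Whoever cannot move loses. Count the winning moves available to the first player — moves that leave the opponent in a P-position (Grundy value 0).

All heaps use S = {5, 6, 9}:
G(0) = 0
G(1) = mex{} = 0
G(2) = mex{} = 0
G(3) = mex{} = 0
G(4) = mex{} = 0
G(5) = mex{0} = 1
G(6) = mex{0,0} = 1
G(7) = mex{0,0} = 1
G(8) = mex{0,0} = 1
G(9) = mex{0,0,0} = 1
G(10) = mex{1,0,0} = 2
G(11) = mex{1,1,0} = 2
G(12) = mex{1,1,0} = 2
G(13) = mex{1,1,0} = 2
G(14) = mex{1,1,1} = 0
G(15) = mex{2,1,1} = 0
G(16) = mex{2,2,1} = 0
G(17) = mex{2,2,1} = 0
G(18) = mex{2,2,1} = 0
G(19) = mex{0,2,2} = 1
G(20) = mex{0,0,2} = 1
Heap A: G(7) = 1.
Heap B: G(20) = 1.
Combined Grundy value = 1 ⊕ 1 = 0.
A winning move leaves total XOR = 0, i.e. changes one component's Grundy value g to g ⊕ X where X is the current total.
Heap A: target g' = 1⊕0 = 1, but every legal move changes the Grundy value (mex property), so 0 moves.
Heap B: target g' = 1⊕0 = 1, but every legal move changes the Grundy value (mex property), so 0 moves.

0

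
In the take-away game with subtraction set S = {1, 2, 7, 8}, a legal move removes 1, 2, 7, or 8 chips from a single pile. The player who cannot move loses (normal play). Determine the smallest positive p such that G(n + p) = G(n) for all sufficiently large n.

3

n :  0  1  2  3  4  5  6  7  8  9 10 11 12 13 14
G :  0  1  2  0  1  2  0  1  2  0  1  2  0  1  2
G(n+3) = G(n) holds for n = 0,…,7 (a full window of length max(S) = 8), so the sequence is purely periodic with period 3.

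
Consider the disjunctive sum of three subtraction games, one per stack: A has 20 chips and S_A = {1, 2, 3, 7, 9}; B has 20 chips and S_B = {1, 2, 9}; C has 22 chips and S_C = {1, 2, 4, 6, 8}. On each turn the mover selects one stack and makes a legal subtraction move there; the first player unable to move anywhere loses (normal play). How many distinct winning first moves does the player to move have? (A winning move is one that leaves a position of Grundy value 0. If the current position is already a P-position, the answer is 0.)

3

Stack A, S = {1, 2, 3, 7, 9}:
G(0) = 0
G(1) = mex{0} = 1
G(2) = mex{1,0} = 2
G(3) = mex{2,1,0} = 3
G(4) = mex{3,2,1} = 0
G(5) = mex{0,3,2} = 1
G(6) = mex{1,0,3} = 2
G(7) = mex{2,1,0,0} = 3
G(8) = mex{3,2,1,1} = 0
G(9) = mex{0,3,2,2,0} = 1
G(10) = mex{1,0,3,3,1} = 2
G(11) = mex{2,1,0,0,2} = 3
G(12) = mex{3,2,1,1,3} = 0
G(13) = mex{0,3,2,2,0} = 1
G(14) = mex{1,0,3,3,1} = 2
G(15) = mex{2,1,0,0,2} = 3
G(16) = mex{3,2,1,1,3} = 0
G(17) = mex{0,3,2,2,0} = 1
G(18) = mex{1,0,3,3,1} = 2
G(19) = mex{2,1,0,0,2} = 3
G(20) = mex{3,2,1,1,3} = 0
G_A(20) = 0.
Stack B, S = {1, 2, 9}:
G(0) = 0
G(1) = mex{0} = 1
G(2) = mex{1,0} = 2
G(3) = mex{2,1} = 0
G(4) = mex{0,2} = 1
G(5) = mex{1,0} = 2
G(6) = mex{2,1} = 0
G(7) = mex{0,2} = 1
G(8) = mex{1,0} = 2
G(9) = mex{2,1,0} = 3
G(10) = mex{3,2,1} = 0
G(11) = mex{0,3,2} = 1
G(12) = mex{1,0,0} = 2
G(13) = mex{2,1,1} = 0
G(14) = mex{0,2,2} = 1
G(15) = mex{1,0,0} = 2
G(16) = mex{2,1,1} = 0
G(17) = mex{0,2,2} = 1
G(18) = mex{1,0,3} = 2
G(19) = mex{2,1,0} = 3
G(20) = mex{3,2,1} = 0
G_B(20) = 0.
Stack C, S = {1, 2, 4, 6, 8}:
n :  0  1  2  3  4  5  6  7  8  9 10 11 12 13 14 15 16 17 18 19 20 21 22
G :  0  1  2  0  1  2  3  4  5  3  0  1  2  0  1  2  3  4  5  3  0  1  2
G_C(22) = 2.
Combined Grundy value = 0 ⊕ 0 ⊕ 2 = 2.
A winning move leaves total XOR = 0, i.e. changes one component's Grundy value g to g ⊕ X where X is the current total.
Stack A: need g' = 0⊕2 = 2. Options: 20−1→G=3, 20−2→G=2, 20−3→G=1, 20−7→G=1, 20−9→G=3. Hits: 1.
Stack B: need g' = 0⊕2 = 2. Options: 20−1→G=3, 20−2→G=2, 20−9→G=1. Hits: 1.
Stack C: need g' = 2⊕2 = 0. Options: 22−1→G=1, 22−2→G=0, 22−4→G=5, 22−6→G=3, 22−8→G=1. Hits: 1.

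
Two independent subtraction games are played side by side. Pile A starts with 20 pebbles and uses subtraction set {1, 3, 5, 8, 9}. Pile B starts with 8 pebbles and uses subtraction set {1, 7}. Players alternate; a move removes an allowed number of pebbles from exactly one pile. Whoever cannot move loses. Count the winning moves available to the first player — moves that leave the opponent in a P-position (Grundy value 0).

Pile A, S = {1, 3, 5, 8, 9}:
n :  0  1  2  3  4  5  6  7  8  9 10 11 12 13 14 15 16 17 18 19 20
G :  0  1  0  1  0  1  0  1  2  3  2  3  2  3  2  3  0  1  0  1  0
G_A(20) = 0.
Pile B, S = {1, 7}:
G(0) = 0
G(1) = mex{0} = 1
G(2) = mex{1} = 0
G(3) = mex{0} = 1
G(4) = mex{1} = 0
G(5) = mex{0} = 1
G(6) = mex{1} = 0
G(7) = mex{0,0} = 1
G(8) = mex{1,1} = 0
G_B(8) = 0.
Combined Grundy value = 0 ⊕ 0 = 0.
A winning move leaves total XOR = 0, i.e. changes one component's Grundy value g to g ⊕ X where X is the current total.
Pile A: target g' = 0⊕0 = 0, but every legal move changes the Grundy value (mex property), so 0 moves.
Pile B: target g' = 0⊕0 = 0, but every legal move changes the Grundy value (mex property), so 0 moves.

0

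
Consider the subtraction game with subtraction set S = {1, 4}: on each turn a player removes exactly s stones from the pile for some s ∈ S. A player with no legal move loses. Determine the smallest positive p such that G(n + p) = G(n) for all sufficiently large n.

5

n :  0  1  2  3  4  5  6  7  8  9 10 11 12 13 14
G :  0  1  0  1  2  0  1  0  1  2  0  1  0  1  2
G(n+5) = G(n) holds for n = 0,…,3 (a full window of length max(S) = 4), so the sequence is purely periodic with period 5.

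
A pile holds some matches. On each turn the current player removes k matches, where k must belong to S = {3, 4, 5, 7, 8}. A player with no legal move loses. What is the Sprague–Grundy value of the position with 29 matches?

G(0) = 0
G(1) = mex{} = 0
G(2) = mex{} = 0
G(3) = mex{0} = 1
G(4) = mex{0,0} = 1
G(5) = mex{0,0,0} = 1
G(6) = mex{1,0,0} = 2
G(7) = mex{1,1,0,0} = 2
G(8) = mex{1,1,1,0,0} = 2
G(9) = mex{2,1,1,0,0} = 3
G(10) = mex{2,2,1,1,0} = 3
G(11) = mex{2,2,2,1,1} = 0
G(12) = mex{3,2,2,1,1} = 0
G(13) = mex{3,3,2,2,1} = 0
G(14) = mex{0,3,3,2,2} = 1
G(15) = mex{0,0,3,2,2} = 1
G(16) = mex{0,0,0,3,2} = 1
G(17) = mex{1,0,0,3,3} = 2
G(18) = mex{1,1,0,0,3} = 2
G(19) = mex{1,1,1,0,0} = 2
G(20) = mex{2,1,1,0,0} = 3
G(21) = mex{2,2,1,1,0} = 3
G(22) = mex{2,2,2,1,1} = 0
G(23) = mex{3,2,2,1,1} = 0
G(24) = mex{3,3,2,2,1} = 0
G(25) = mex{0,3,3,2,2} = 1
G(26) = mex{0,0,3,2,2} = 1
G(27) = mex{0,0,0,3,2} = 1
G(28) = mex{1,0,0,3,3} = 2
G(29) = mex{1,1,0,0,3} = 2

2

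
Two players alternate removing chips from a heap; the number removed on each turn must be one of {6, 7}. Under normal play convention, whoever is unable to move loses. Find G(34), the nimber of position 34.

1

G(0) = 0
G(1) = mex{} = 0
G(2) = mex{} = 0
G(3) = mex{} = 0
G(4) = mex{} = 0
G(5) = mex{} = 0
G(6) = mex{0} = 1
G(7) = mex{0,0} = 1
G(8) = mex{0,0} = 1
G(9) = mex{0,0} = 1
G(10) = mex{0,0} = 1
G(11) = mex{0,0} = 1
G(12) = mex{1,0} = 2
G(13) = mex{1,1} = 0
G(14) = mex{1,1} = 0
G(15) = mex{1,1} = 0
G(16) = mex{1,1} = 0
G(17) = mex{1,1} = 0
G(18) = mex{2,1} = 0
G(19) = mex{0,2} = 1
G(20) = mex{0,0} = 1
G(21) = mex{0,0} = 1
G(22) = mex{0,0} = 1
G(23) = mex{0,0} = 1
G(24) = mex{0,0} = 1
G(25) = mex{1,0} = 2
G(26) = mex{1,1} = 0
G(27) = mex{1,1} = 0
G(28) = mex{1,1} = 0
G(29) = mex{1,1} = 0
G(30) = mex{1,1} = 0
G(31) = mex{2,1} = 0
G(32) = mex{0,2} = 1
G(33) = mex{0,0} = 1
G(34) = mex{0,0} = 1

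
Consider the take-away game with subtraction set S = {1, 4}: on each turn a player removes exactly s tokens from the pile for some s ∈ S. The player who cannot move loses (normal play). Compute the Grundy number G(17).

n :  0  1  2  3  4  5  6  7  8  9 10 11 12 13 14 15 16 17
G :  0  1  0  1  2  0  1  0  1  2  0  1  0  1  2  0  1  0

0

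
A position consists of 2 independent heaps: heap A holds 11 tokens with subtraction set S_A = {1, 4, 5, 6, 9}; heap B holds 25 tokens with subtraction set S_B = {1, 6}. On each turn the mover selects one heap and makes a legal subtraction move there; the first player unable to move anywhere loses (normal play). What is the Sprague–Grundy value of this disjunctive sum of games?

Heap A, S = {1, 4, 5, 6, 9}:
n :  0  1  2  3  4  5  6  7  8  9 10 11
G :  0  1  0  1  2  3  2  3  4  5  0  1
G_A(11) = 1.
Heap B, S = {1, 6}:
G(0) = 0
G(1) = mex{0} = 1
G(2) = mex{1} = 0
G(3) = mex{0} = 1
G(4) = mex{1} = 0
G(5) = mex{0} = 1
G(6) = mex{1,0} = 2
G(7) = mex{2,1} = 0
G(8) = mex{0,0} = 1
G(9) = mex{1,1} = 0
G(10) = mex{0,0} = 1
G(11) = mex{1,1} = 0
G(12) = mex{0,2} = 1
G(13) = mex{1,0} = 2
G(14) = mex{2,1} = 0
G(15) = mex{0,0} = 1
G(16) = mex{1,1} = 0
G(17) = mex{0,0} = 1
G(18) = mex{1,1} = 0
G(19) = mex{0,2} = 1
G(20) = mex{1,0} = 2
G(21) = mex{2,1} = 0
G(22) = mex{0,0} = 1
G(23) = mex{1,1} = 0
G(24) = mex{0,0} = 1
G(25) = mex{1,1} = 0
G_B(25) = 0.
Combined Grundy value = 1 ⊕ 0 = 1.

1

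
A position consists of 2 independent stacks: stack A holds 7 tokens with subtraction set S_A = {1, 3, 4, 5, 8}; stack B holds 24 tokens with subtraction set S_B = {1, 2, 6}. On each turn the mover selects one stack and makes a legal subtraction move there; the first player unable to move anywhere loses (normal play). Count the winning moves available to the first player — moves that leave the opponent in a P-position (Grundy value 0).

1

Stack A, S = {1, 3, 4, 5, 8}:
G(0) = 0
G(1) = mex{0} = 1
G(2) = mex{1} = 0
G(3) = mex{0,0} = 1
G(4) = mex{1,1,0} = 2
G(5) = mex{2,0,1,0} = 3
G(6) = mex{3,1,0,1} = 2
G(7) = mex{2,2,1,0} = 3
G_A(7) = 3.
Stack B, S = {1, 2, 6}:
n :  0  1  2  3  4  5  6  7  8  9 10 11 12 13 14 15 16 17 18 19 20 21 22 23 24
G :  0  1  2  0  1  2  3  0  1  2  0  1  2  3  0  1  2  0  1  2  3  0  1  2  0
G_B(24) = 0.
Combined Grundy value = 3 ⊕ 0 = 3.
A winning move leaves total XOR = 0, i.e. changes one component's Grundy value g to g ⊕ X where X is the current total.
Stack A: need g' = 3⊕3 = 0. Options: 7−1→G=2, 7−3→G=2, 7−4→G=1, 7−5→G=0. Hits: 1.
Stack B: need g' = 0⊕3 = 3. Options: 24−1→G=2, 24−2→G=1, 24−6→G=1. Hits: 0.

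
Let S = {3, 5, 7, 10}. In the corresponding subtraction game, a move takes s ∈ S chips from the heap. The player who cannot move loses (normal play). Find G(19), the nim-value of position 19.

G(0) = 0
G(1) = mex{} = 0
G(2) = mex{} = 0
G(3) = mex{0} = 1
G(4) = mex{0} = 1
G(5) = mex{0,0} = 1
G(6) = mex{1,0} = 2
G(7) = mex{1,0,0} = 2
G(8) = mex{1,1,0} = 2
G(9) = mex{2,1,0} = 3
G(10) = mex{2,1,1,0} = 3
G(11) = mex{2,2,1,0} = 3
G(12) = mex{3,2,1,0} = 4
G(13) = mex{3,2,2,1} = 0
G(14) = mex{3,3,2,1} = 0
G(15) = mex{4,3,2,1} = 0
G(16) = mex{0,3,3,2} = 1
G(17) = mex{0,4,3,2} = 1
G(18) = mex{0,0,3,2} = 1
G(19) = mex{1,0,4,3} = 2

2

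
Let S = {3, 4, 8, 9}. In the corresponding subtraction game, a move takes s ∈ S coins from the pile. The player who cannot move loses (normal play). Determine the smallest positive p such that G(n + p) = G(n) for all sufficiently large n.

G(0) = 0
G(1) = mex{} = 0
G(2) = mex{} = 0
G(3) = mex{0} = 1
G(4) = mex{0,0} = 1
G(5) = mex{0,0} = 1
G(6) = mex{1,0} = 2
G(7) = mex{1,1} = 0
G(8) = mex{1,1,0} = 2
G(9) = mex{2,1,0,0} = 3
G(10) = mex{0,2,0,0} = 1
G(11) = mex{2,0,1,0} = 3
G(12) = mex{3,2,1,1} = 0
G(13) = mex{1,3,1,1} = 0
G(14) = mex{3,1,2,1} = 0
G(15) = mex{0,3,0,2} = 1
G(16) = mex{0,0,2,0} = 1
G(17) = mex{0,0,3,2} = 1
G(18) = mex{1,0,1,3} = 2
G(19) = mex{1,1,3,1} = 0
G(20) = mex{1,1,0,3} = 2
G(21) = mex{2,1,0,0} = 3
G(22) = mex{0,2,0,0} = 1
G(23) = mex{2,0,1,0} = 3
G(24) = mex{3,2,1,1} = 0
G(25) = mex{1,3,1,1} = 0
G(n+12) = G(n) holds for n = 0,…,8 (a full window of length max(S) = 9), so the sequence is purely periodic with period 12.

12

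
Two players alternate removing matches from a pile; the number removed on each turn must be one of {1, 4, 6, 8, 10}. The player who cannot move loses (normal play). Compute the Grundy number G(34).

1

G(0) = 0
G(1) = mex{0} = 1
G(2) = mex{1} = 0
G(3) = mex{0} = 1
G(4) = mex{1,0} = 2
G(5) = mex{2,1} = 0
G(6) = mex{0,0,0} = 1
G(7) = mex{1,1,1} = 0
G(8) = mex{0,2,0,0} = 1
G(9) = mex{1,0,1,1} = 2
G(10) = mex{2,1,2,0,0} = 3
G(11) = mex{3,0,0,1,1} = 2
G(12) = mex{2,1,1,2,0} = 3
G(13) = mex{3,2,0,0,1} = 4
G(14) = mex{4,3,1,1,2} = 0
G(15) = mex{0,2,2,0,0} = 1
G(16) = mex{1,3,3,1,1} = 0
G(17) = mex{0,4,2,2,0} = 1
G(18) = mex{1,0,3,3,1} = 2
G(19) = mex{2,1,4,2,2} = 0
G(20) = mex{0,0,0,3,3} = 1
G(21) = mex{1,1,1,4,2} = 0
G(22) = mex{0,2,0,0,3} = 1
G(23) = mex{1,0,1,1,4} = 2
G(24) = mex{2,1,2,0,0} = 3
G(25) = mex{3,0,0,1,1} = 2
G(26) = mex{2,1,1,2,0} = 3
G(27) = mex{3,2,0,0,1} = 4
G(28) = mex{4,3,1,1,2} = 0
G(29) = mex{0,2,2,0,0} = 1
G(30) = mex{1,3,3,1,1} = 0
G(31) = mex{0,4,2,2,0} = 1
G(32) = mex{1,0,3,3,1} = 2
G(33) = mex{2,1,4,2,2} = 0
G(34) = mex{0,0,0,3,3} = 1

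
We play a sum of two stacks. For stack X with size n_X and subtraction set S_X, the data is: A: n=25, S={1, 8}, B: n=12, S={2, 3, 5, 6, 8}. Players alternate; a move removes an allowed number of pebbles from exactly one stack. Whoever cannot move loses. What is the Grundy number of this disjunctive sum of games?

Stack A, S = {1, 8}:
G(0) = 0
G(1) = mex{0} = 1
G(2) = mex{1} = 0
G(3) = mex{0} = 1
G(4) = mex{1} = 0
G(5) = mex{0} = 1
G(6) = mex{1} = 0
G(7) = mex{0} = 1
G(8) = mex{1,0} = 2
G(9) = mex{2,1} = 0
G(10) = mex{0,0} = 1
G(11) = mex{1,1} = 0
G(12) = mex{0,0} = 1
G(13) = mex{1,1} = 0
G(14) = mex{0,0} = 1
G(15) = mex{1,1} = 0
G(16) = mex{0,2} = 1
G(17) = mex{1,0} = 2
G(18) = mex{2,1} = 0
G(19) = mex{0,0} = 1
G(20) = mex{1,1} = 0
G(21) = mex{0,0} = 1
G(22) = mex{1,1} = 0
G(23) = mex{0,0} = 1
G(24) = mex{1,1} = 0
G(25) = mex{0,2} = 1
G_A(25) = 1.
Stack B, S = {2, 3, 5, 6, 8}:
G(0) = 0
G(1) = mex{} = 0
G(2) = mex{0} = 1
G(3) = mex{0,0} = 1
G(4) = mex{1,0} = 2
G(5) = mex{1,1,0} = 2
G(6) = mex{2,1,0,0} = 3
G(7) = mex{2,2,1,0} = 3
G(8) = mex{3,2,1,1,0} = 4
G(9) = mex{3,3,2,1,0} = 4
G(10) = mex{4,3,2,2,1} = 0
G(11) = mex{4,4,3,2,1} = 0
G(12) = mex{0,4,3,3,2} = 1
G_B(12) = 1.
Combined Grundy value = 1 ⊕ 1 = 0.

0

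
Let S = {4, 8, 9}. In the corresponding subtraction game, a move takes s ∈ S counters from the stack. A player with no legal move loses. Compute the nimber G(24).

2

G(0) = 0
G(1) = mex{} = 0
G(2) = mex{} = 0
G(3) = mex{} = 0
G(4) = mex{0} = 1
G(5) = mex{0} = 1
G(6) = mex{0} = 1
G(7) = mex{0} = 1
G(8) = mex{1,0} = 2
G(9) = mex{1,0,0} = 2
G(10) = mex{1,0,0} = 2
G(11) = mex{1,0,0} = 2
G(12) = mex{2,1,0} = 3
G(13) = mex{2,1,1} = 0
G(14) = mex{2,1,1} = 0
G(15) = mex{2,1,1} = 0
G(16) = mex{3,2,1} = 0
G(17) = mex{0,2,2} = 1
G(18) = mex{0,2,2} = 1
G(19) = mex{0,2,2} = 1
G(20) = mex{0,3,2} = 1
G(21) = mex{1,0,3} = 2
G(22) = mex{1,0,0} = 2
G(23) = mex{1,0,0} = 2
G(24) = mex{1,0,0} = 2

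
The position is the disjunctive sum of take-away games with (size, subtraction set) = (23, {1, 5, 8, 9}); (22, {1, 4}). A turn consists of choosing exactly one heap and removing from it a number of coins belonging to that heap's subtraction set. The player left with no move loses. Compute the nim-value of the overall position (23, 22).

1

Heap A, S = {1, 5, 8, 9}:
G(0) = 0
G(1) = mex{0} = 1
G(2) = mex{1} = 0
G(3) = mex{0} = 1
G(4) = mex{1} = 0
G(5) = mex{0,0} = 1
G(6) = mex{1,1} = 0
G(7) = mex{0,0} = 1
G(8) = mex{1,1,0} = 2
G(9) = mex{2,0,1,0} = 3
G(10) = mex{3,1,0,1} = 2
G(11) = mex{2,0,1,0} = 3
G(12) = mex{3,1,0,1} = 2
G(13) = mex{2,2,1,0} = 3
G(14) = mex{3,3,0,1} = 2
G(15) = mex{2,2,1,0} = 3
G(16) = mex{3,3,2,1} = 0
G(17) = mex{0,2,3,2} = 1
G(18) = mex{1,3,2,3} = 0
G(19) = mex{0,2,3,2} = 1
G(20) = mex{1,3,2,3} = 0
G(21) = mex{0,0,3,2} = 1
G(22) = mex{1,1,2,3} = 0
G(23) = mex{0,0,3,2} = 1
G_A(23) = 1.
Heap B, S = {1, 4}:
G(0) = 0
G(1) = mex{0} = 1
G(2) = mex{1} = 0
G(3) = mex{0} = 1
G(4) = mex{1,0} = 2
G(5) = mex{2,1} = 0
G(6) = mex{0,0} = 1
G(7) = mex{1,1} = 0
G(8) = mex{0,2} = 1
G(9) = mex{1,0} = 2
G(10) = mex{2,1} = 0
G(11) = mex{0,0} = 1
G(12) = mex{1,1} = 0
G(13) = mex{0,2} = 1
G(14) = mex{1,0} = 2
G(15) = mex{2,1} = 0
G(16) = mex{0,0} = 1
G(17) = mex{1,1} = 0
G(18) = mex{0,2} = 1
G(19) = mex{1,0} = 2
G(20) = mex{2,1} = 0
G(21) = mex{0,0} = 1
G(22) = mex{1,1} = 0
G_B(22) = 0.
Combined Grundy value = 1 ⊕ 0 = 1.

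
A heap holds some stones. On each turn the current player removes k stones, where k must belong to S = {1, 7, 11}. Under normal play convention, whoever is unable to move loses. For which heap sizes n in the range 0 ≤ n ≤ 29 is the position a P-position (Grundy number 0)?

0, 2, 4, 6, 8, 10, 12, 14, 16, 18, 20, 22, 24, 26, 28

n :  0  1  2  3  4  5  6  7  8  9 10 11 12 13 14 15 16 17 18 19 20 21 22 23 24 25 26 27 28 29
G :  0  1  0  1  0  1  0  1  0  1  0  1  0  1  0  1  0  1  0  1  0  1  0  1  0  1  0  1  0  1
P-positions are exactly the n with G(n) = 0.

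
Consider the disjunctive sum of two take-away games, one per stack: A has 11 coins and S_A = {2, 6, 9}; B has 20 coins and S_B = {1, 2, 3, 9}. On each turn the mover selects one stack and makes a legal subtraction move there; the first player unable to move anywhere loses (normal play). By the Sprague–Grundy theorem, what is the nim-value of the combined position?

Stack A, S = {2, 6, 9}:
n :  0  1  2  3  4  5  6  7  8  9 10 11
G :  0  0  1  1  0  0  1  1  0  2  1  3
G_A(11) = 3.
Stack B, S = {1, 2, 3, 9}:
G(0) = 0
G(1) = mex{0} = 1
G(2) = mex{1,0} = 2
G(3) = mex{2,1,0} = 3
G(4) = mex{3,2,1} = 0
G(5) = mex{0,3,2} = 1
G(6) = mex{1,0,3} = 2
G(7) = mex{2,1,0} = 3
G(8) = mex{3,2,1} = 0
G(9) = mex{0,3,2,0} = 1
G(10) = mex{1,0,3,1} = 2
G(11) = mex{2,1,0,2} = 3
G(12) = mex{3,2,1,3} = 0
G(13) = mex{0,3,2,0} = 1
G(14) = mex{1,0,3,1} = 2
G(15) = mex{2,1,0,2} = 3
G(16) = mex{3,2,1,3} = 0
G(17) = mex{0,3,2,0} = 1
G(18) = mex{1,0,3,1} = 2
G(19) = mex{2,1,0,2} = 3
G(20) = mex{3,2,1,3} = 0
G_B(20) = 0.
Combined Grundy value = 3 ⊕ 0 = 3.

3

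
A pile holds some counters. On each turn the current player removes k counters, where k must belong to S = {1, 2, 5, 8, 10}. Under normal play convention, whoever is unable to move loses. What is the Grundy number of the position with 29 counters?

2

n :  0  1  2  3  4  5  6  7  8  9 10 11 12 13 14 15 16 17 18 19 20 21 22 23 24 25 26 27 28 29
G :  0  1  2  0  1  2  0  1  2  0  1  2  0  1  2  0  1  2  0  1  2  0  1  2  0  1  2  0  1  2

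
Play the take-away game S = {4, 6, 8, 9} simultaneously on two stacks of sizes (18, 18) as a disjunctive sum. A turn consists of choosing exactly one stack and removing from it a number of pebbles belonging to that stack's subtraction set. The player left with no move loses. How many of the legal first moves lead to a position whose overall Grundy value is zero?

0

All stacks use S = {4, 6, 8, 9}:
n :  0  1  2  3  4  5  6  7  8  9 10 11 12 13 14 15 16 17 18
G :  0  0  0  0  1  1  1  1  2  2  2  2  3  0  0  0  0  1  1
Stack A: G(18) = 1.
Stack B: G(18) = 1.
Combined Grundy value = 1 ⊕ 1 = 0.
A winning move leaves total XOR = 0, i.e. changes one component's Grundy value g to g ⊕ X where X is the current total.
Stack A: target g' = 1⊕0 = 1, but every legal move changes the Grundy value (mex property), so 0 moves.
Stack B: target g' = 1⊕0 = 1, but every legal move changes the Grundy value (mex property), so 0 moves.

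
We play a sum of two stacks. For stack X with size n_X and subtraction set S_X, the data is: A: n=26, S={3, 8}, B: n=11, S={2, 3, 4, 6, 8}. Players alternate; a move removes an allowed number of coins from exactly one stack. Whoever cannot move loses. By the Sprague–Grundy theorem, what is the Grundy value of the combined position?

Stack A, S = {3, 8}:
G(0) = 0
G(1) = mex{} = 0
G(2) = mex{} = 0
G(3) = mex{0} = 1
G(4) = mex{0} = 1
G(5) = mex{0} = 1
G(6) = mex{1} = 0
G(7) = mex{1} = 0
G(8) = mex{1,0} = 2
G(9) = mex{0,0} = 1
G(10) = mex{0,0} = 1
G(11) = mex{2,1} = 0
G(12) = mex{1,1} = 0
G(13) = mex{1,1} = 0
G(14) = mex{0,0} = 1
G(15) = mex{0,0} = 1
G(16) = mex{0,2} = 1
G(17) = mex{1,1} = 0
G(18) = mex{1,1} = 0
G(19) = mex{1,0} = 2
G(20) = mex{0,0} = 1
G(21) = mex{0,0} = 1
G(22) = mex{2,1} = 0
G(23) = mex{1,1} = 0
G(24) = mex{1,1} = 0
G(25) = mex{0,0} = 1
G(26) = mex{0,0} = 1
G_A(26) = 1.
Stack B, S = {2, 3, 4, 6, 8}:
G(0) = 0
G(1) = mex{} = 0
G(2) = mex{0} = 1
G(3) = mex{0,0} = 1
G(4) = mex{1,0,0} = 2
G(5) = mex{1,1,0} = 2
G(6) = mex{2,1,1,0} = 3
G(7) = mex{2,2,1,0} = 3
G(8) = mex{3,2,2,1,0} = 4
G(9) = mex{3,3,2,1,0} = 4
G(10) = mex{4,3,3,2,1} = 0
G(11) = mex{4,4,3,2,1} = 0
G_B(11) = 0.
Combined Grundy value = 1 ⊕ 0 = 1.

1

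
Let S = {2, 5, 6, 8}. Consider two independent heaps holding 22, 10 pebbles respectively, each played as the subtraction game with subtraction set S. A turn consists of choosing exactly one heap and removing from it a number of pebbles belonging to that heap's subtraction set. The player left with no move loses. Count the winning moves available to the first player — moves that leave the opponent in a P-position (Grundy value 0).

All heaps use S = {2, 5, 6, 8}:
n :  0  1  2  3  4  5  6  7  8  9 10 11 12 13 14 15 16 17 18 19 20 21 22
G :  0  0  1  1  0  2  1  3  2  2  3  0  2  1  0  0  1  1  0  2  1  3  2
Heap A: G(22) = 2.
Heap B: G(10) = 3.
Combined Grundy value = 2 ⊕ 3 = 1.
A winning move leaves total XOR = 0, i.e. changes one component's Grundy value g to g ⊕ X where X is the current total.
Heap A: need g' = 2⊕1 = 3. Options: 22−2→G=1, 22−5→G=1, 22−6→G=1, 22−8→G=0. Hits: 0.
Heap B: need g' = 3⊕1 = 2. Options: 10−2→G=2, 10−5→G=2, 10−6→G=0, 10−8→G=1. Hits: 2.

2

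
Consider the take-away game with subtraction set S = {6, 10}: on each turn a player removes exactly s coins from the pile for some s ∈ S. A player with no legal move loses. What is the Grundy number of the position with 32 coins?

G(0) = 0
G(1) = mex{} = 0
G(2) = mex{} = 0
G(3) = mex{} = 0
G(4) = mex{} = 0
G(5) = mex{} = 0
G(6) = mex{0} = 1
G(7) = mex{0} = 1
G(8) = mex{0} = 1
G(9) = mex{0} = 1
G(10) = mex{0,0} = 1
G(11) = mex{0,0} = 1
G(12) = mex{1,0} = 2
G(13) = mex{1,0} = 2
G(14) = mex{1,0} = 2
G(15) = mex{1,0} = 2
G(16) = mex{1,1} = 0
G(17) = mex{1,1} = 0
G(18) = mex{2,1} = 0
G(19) = mex{2,1} = 0
G(20) = mex{2,1} = 0
G(21) = mex{2,1} = 0
G(22) = mex{0,2} = 1
G(23) = mex{0,2} = 1
G(24) = mex{0,2} = 1
G(25) = mex{0,2} = 1
G(26) = mex{0,0} = 1
G(27) = mex{0,0} = 1
G(28) = mex{1,0} = 2
G(29) = mex{1,0} = 2
G(30) = mex{1,0} = 2
G(31) = mex{1,0} = 2
G(32) = mex{1,1} = 0

0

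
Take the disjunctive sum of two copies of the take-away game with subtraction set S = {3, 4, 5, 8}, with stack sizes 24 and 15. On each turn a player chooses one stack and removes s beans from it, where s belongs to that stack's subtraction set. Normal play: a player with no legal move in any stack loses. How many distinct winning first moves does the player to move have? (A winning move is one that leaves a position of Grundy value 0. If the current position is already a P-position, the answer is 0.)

All stacks use S = {3, 4, 5, 8}:
G(0) = 0
G(1) = mex{} = 0
G(2) = mex{} = 0
G(3) = mex{0} = 1
G(4) = mex{0,0} = 1
G(5) = mex{0,0,0} = 1
G(6) = mex{1,0,0} = 2
G(7) = mex{1,1,0} = 2
G(8) = mex{1,1,1,0} = 2
G(9) = mex{2,1,1,0} = 3
G(10) = mex{2,2,1,0} = 3
G(11) = mex{2,2,2,1} = 0
G(12) = mex{3,2,2,1} = 0
G(13) = mex{3,3,2,1} = 0
G(14) = mex{0,3,3,2} = 1
G(15) = mex{0,0,3,2} = 1
G(16) = mex{0,0,0,2} = 1
G(17) = mex{1,0,0,3} = 2
G(18) = mex{1,1,0,3} = 2
G(19) = mex{1,1,1,0} = 2
G(20) = mex{2,1,1,0} = 3
G(21) = mex{2,2,1,0} = 3
G(22) = mex{2,2,2,1} = 0
G(23) = mex{3,2,2,1} = 0
G(24) = mex{3,3,2,1} = 0
Stack A: G(24) = 0.
Stack B: G(15) = 1.
Combined Grundy value = 0 ⊕ 1 = 1.
A winning move leaves total XOR = 0, i.e. changes one component's Grundy value g to g ⊕ X where X is the current total.
Stack A: need g' = 0⊕1 = 1. Options: 24−3→G=3, 24−4→G=3, 24−5→G=2, 24−8→G=1. Hits: 1.
Stack B: need g' = 1⊕1 = 0. Options: 15−3→G=0, 15−4→G=0, 15−5→G=3, 15−8→G=2. Hits: 2.

3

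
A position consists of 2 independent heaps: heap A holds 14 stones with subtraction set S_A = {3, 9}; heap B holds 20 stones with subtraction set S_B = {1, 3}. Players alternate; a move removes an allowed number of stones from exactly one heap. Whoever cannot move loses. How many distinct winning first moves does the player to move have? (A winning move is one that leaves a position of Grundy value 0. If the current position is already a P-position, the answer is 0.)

Heap A, S = {3, 9}:
n :  0  1  2  3  4  5  6  7  8  9 10 11 12 13 14
G :  0  0  0  1  1  1  0  0  0  1  1  1  0  0  0
G_A(14) = 0.
Heap B, S = {1, 3}:
n :  0  1  2  3  4  5  6  7  8  9 10 11 12 13 14 15 16 17 18 19 20
G :  0  1  0  1  0  1  0  1  0  1  0  1  0  1  0  1  0  1  0  1  0
G_B(20) = 0.
Combined Grundy value = 0 ⊕ 0 = 0.
A winning move leaves total XOR = 0, i.e. changes one component's Grundy value g to g ⊕ X where X is the current total.
Heap A: target g' = 0⊕0 = 0, but every legal move changes the Grundy value (mex property), so 0 moves.
Heap B: target g' = 0⊕0 = 0, but every legal move changes the Grundy value (mex property), so 0 moves.

0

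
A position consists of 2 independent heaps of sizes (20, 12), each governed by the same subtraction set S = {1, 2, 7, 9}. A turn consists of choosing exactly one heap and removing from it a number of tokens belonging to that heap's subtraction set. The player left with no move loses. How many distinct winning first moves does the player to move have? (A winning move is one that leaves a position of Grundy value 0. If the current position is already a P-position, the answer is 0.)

1

All heaps use S = {1, 2, 7, 9}:
G(0) = 0
G(1) = mex{0} = 1
G(2) = mex{1,0} = 2
G(3) = mex{2,1} = 0
G(4) = mex{0,2} = 1
G(5) = mex{1,0} = 2
G(6) = mex{2,1} = 0
G(7) = mex{0,2,0} = 1
G(8) = mex{1,0,1} = 2
G(9) = mex{2,1,2,0} = 3
G(10) = mex{3,2,0,1} = 4
G(11) = mex{4,3,1,2} = 0
G(12) = mex{0,4,2,0} = 1
G(13) = mex{1,0,0,1} = 2
G(14) = mex{2,1,1,2} = 0
G(15) = mex{0,2,2,0} = 1
G(16) = mex{1,0,3,1} = 2
G(17) = mex{2,1,4,2} = 0
G(18) = mex{0,2,0,3} = 1
G(19) = mex{1,0,1,4} = 2
G(20) = mex{2,1,2,0} = 3
Heap A: G(20) = 3.
Heap B: G(12) = 1.
Combined Grundy value = 3 ⊕ 1 = 2.
A winning move leaves total XOR = 0, i.e. changes one component's Grundy value g to g ⊕ X where X is the current total.
Heap A: need g' = 3⊕2 = 1. Options: 20−1→G=2, 20−2→G=1, 20−7→G=2, 20−9→G=0. Hits: 1.
Heap B: need g' = 1⊕2 = 3. Options: 12−1→G=0, 12−2→G=4, 12−7→G=2, 12−9→G=0. Hits: 0.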